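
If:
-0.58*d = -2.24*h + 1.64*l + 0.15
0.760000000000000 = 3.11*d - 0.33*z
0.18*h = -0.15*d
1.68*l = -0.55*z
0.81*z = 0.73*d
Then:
No Solution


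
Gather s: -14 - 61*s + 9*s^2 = 9*s^2 - 61*s - 14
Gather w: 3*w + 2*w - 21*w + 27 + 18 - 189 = -16*w - 144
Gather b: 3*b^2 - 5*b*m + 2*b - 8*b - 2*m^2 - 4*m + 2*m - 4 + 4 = 3*b^2 + b*(-5*m - 6) - 2*m^2 - 2*m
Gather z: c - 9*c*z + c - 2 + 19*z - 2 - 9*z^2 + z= 2*c - 9*z^2 + z*(20 - 9*c) - 4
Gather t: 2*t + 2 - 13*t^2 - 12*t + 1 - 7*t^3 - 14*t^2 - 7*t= -7*t^3 - 27*t^2 - 17*t + 3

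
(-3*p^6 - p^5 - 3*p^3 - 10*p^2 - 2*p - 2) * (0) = 0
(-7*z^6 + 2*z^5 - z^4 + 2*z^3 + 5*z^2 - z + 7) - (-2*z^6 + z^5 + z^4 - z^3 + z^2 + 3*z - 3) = -5*z^6 + z^5 - 2*z^4 + 3*z^3 + 4*z^2 - 4*z + 10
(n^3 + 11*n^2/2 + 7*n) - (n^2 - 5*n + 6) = n^3 + 9*n^2/2 + 12*n - 6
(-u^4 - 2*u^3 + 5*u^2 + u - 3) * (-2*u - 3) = 2*u^5 + 7*u^4 - 4*u^3 - 17*u^2 + 3*u + 9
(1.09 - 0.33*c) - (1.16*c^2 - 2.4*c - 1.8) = -1.16*c^2 + 2.07*c + 2.89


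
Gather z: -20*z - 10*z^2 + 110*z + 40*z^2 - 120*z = 30*z^2 - 30*z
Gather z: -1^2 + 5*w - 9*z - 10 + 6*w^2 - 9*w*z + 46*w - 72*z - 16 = 6*w^2 + 51*w + z*(-9*w - 81) - 27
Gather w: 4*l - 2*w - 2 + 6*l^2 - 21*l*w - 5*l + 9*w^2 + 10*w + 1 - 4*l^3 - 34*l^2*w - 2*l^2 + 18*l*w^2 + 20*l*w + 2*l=-4*l^3 + 4*l^2 + l + w^2*(18*l + 9) + w*(-34*l^2 - l + 8) - 1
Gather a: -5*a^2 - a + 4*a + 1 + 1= -5*a^2 + 3*a + 2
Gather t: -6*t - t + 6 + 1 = 7 - 7*t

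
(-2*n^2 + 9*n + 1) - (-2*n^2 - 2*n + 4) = 11*n - 3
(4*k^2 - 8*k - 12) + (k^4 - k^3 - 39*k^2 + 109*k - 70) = k^4 - k^3 - 35*k^2 + 101*k - 82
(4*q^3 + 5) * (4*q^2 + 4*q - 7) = 16*q^5 + 16*q^4 - 28*q^3 + 20*q^2 + 20*q - 35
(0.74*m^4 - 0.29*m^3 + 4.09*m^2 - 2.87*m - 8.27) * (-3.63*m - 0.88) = -2.6862*m^5 + 0.4015*m^4 - 14.5915*m^3 + 6.8189*m^2 + 32.5457*m + 7.2776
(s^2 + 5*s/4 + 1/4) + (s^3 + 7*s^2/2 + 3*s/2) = s^3 + 9*s^2/2 + 11*s/4 + 1/4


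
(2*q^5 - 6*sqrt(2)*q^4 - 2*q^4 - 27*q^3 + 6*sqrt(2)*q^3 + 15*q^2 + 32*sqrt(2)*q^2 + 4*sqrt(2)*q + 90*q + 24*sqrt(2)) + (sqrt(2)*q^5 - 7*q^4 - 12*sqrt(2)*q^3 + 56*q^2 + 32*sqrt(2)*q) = sqrt(2)*q^5 + 2*q^5 - 9*q^4 - 6*sqrt(2)*q^4 - 27*q^3 - 6*sqrt(2)*q^3 + 32*sqrt(2)*q^2 + 71*q^2 + 36*sqrt(2)*q + 90*q + 24*sqrt(2)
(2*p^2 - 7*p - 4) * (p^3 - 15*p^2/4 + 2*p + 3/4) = 2*p^5 - 29*p^4/2 + 105*p^3/4 + 5*p^2/2 - 53*p/4 - 3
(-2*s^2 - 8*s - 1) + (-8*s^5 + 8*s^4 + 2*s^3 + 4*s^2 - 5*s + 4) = -8*s^5 + 8*s^4 + 2*s^3 + 2*s^2 - 13*s + 3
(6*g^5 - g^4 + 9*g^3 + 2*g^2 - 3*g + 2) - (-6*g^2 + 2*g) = 6*g^5 - g^4 + 9*g^3 + 8*g^2 - 5*g + 2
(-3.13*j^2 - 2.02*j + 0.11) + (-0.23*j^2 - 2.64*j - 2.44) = -3.36*j^2 - 4.66*j - 2.33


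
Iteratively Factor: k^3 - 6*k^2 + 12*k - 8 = (k - 2)*(k^2 - 4*k + 4) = (k - 2)^2*(k - 2)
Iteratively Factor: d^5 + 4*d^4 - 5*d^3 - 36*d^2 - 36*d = (d + 2)*(d^4 + 2*d^3 - 9*d^2 - 18*d) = (d + 2)^2*(d^3 - 9*d) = d*(d + 2)^2*(d^2 - 9) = d*(d - 3)*(d + 2)^2*(d + 3)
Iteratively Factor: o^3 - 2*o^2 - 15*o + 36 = (o - 3)*(o^2 + o - 12) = (o - 3)*(o + 4)*(o - 3)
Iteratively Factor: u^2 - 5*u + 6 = (u - 2)*(u - 3)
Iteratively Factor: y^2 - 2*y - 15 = (y - 5)*(y + 3)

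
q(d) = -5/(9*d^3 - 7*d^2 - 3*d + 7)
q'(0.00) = -0.31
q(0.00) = -0.71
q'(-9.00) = 0.00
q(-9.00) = 0.00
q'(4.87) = 0.00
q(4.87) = -0.01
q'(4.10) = 0.01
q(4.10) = -0.01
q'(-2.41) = 0.04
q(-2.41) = 0.03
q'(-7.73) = 0.00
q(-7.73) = 0.00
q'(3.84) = 0.01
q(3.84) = -0.01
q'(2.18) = 0.13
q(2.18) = -0.08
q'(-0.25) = 0.21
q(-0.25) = -0.70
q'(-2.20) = 0.06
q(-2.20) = 0.04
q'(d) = -5*(-27*d^2 + 14*d + 3)/(9*d^3 - 7*d^2 - 3*d + 7)^2 = 5*(27*d^2 - 14*d - 3)/(9*d^3 - 7*d^2 - 3*d + 7)^2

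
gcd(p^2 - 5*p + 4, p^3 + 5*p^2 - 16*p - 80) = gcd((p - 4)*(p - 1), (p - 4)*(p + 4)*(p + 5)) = p - 4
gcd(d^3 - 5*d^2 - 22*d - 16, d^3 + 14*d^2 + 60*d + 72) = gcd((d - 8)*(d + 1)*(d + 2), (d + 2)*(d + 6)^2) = d + 2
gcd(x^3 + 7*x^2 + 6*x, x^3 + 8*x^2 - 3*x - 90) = x + 6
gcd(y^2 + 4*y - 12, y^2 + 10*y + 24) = y + 6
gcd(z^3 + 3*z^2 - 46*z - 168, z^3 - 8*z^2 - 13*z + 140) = z^2 - 3*z - 28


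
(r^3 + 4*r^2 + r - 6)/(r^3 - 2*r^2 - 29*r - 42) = (r - 1)/(r - 7)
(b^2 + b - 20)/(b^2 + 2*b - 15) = (b - 4)/(b - 3)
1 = 1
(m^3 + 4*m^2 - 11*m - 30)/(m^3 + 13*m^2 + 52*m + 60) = (m - 3)/(m + 6)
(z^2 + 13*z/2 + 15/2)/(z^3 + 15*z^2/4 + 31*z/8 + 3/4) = 4*(z + 5)/(4*z^2 + 9*z + 2)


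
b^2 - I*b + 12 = (b - 4*I)*(b + 3*I)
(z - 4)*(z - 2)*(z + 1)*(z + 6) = z^4 + z^3 - 28*z^2 + 20*z + 48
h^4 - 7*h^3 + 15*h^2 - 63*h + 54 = (h - 6)*(h - 1)*(h - 3*I)*(h + 3*I)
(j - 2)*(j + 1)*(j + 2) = j^3 + j^2 - 4*j - 4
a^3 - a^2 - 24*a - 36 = (a - 6)*(a + 2)*(a + 3)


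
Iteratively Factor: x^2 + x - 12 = (x - 3)*(x + 4)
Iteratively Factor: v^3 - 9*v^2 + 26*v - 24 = (v - 3)*(v^2 - 6*v + 8) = (v - 3)*(v - 2)*(v - 4)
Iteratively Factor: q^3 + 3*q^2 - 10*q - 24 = (q + 4)*(q^2 - q - 6) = (q - 3)*(q + 4)*(q + 2)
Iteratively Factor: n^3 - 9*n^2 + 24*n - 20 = (n - 2)*(n^2 - 7*n + 10) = (n - 2)^2*(n - 5)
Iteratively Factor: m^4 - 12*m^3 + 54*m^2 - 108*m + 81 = (m - 3)*(m^3 - 9*m^2 + 27*m - 27) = (m - 3)^2*(m^2 - 6*m + 9) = (m - 3)^3*(m - 3)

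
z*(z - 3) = z^2 - 3*z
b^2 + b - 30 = (b - 5)*(b + 6)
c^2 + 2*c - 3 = (c - 1)*(c + 3)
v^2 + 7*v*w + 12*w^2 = (v + 3*w)*(v + 4*w)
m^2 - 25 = (m - 5)*(m + 5)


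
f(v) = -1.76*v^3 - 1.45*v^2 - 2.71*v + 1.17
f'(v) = -5.28*v^2 - 2.9*v - 2.71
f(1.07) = -5.55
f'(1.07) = -11.86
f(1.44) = -10.99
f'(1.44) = -17.83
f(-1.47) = 7.61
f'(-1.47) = -9.86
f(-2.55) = 27.84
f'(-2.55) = -29.65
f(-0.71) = 2.99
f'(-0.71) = -3.31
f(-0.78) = 3.24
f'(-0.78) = -3.66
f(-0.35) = 2.02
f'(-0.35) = -2.34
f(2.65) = -48.95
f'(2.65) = -47.47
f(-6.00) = 345.39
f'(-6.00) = -175.39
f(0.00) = 1.17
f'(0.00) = -2.71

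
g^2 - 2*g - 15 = (g - 5)*(g + 3)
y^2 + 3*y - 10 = (y - 2)*(y + 5)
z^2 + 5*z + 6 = (z + 2)*(z + 3)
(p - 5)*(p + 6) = p^2 + p - 30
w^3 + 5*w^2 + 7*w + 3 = (w + 1)^2*(w + 3)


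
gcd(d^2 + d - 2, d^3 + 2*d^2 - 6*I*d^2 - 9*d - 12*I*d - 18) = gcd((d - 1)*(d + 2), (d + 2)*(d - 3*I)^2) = d + 2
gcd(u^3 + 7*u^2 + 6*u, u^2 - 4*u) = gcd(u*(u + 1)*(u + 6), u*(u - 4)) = u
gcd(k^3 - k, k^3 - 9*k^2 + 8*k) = k^2 - k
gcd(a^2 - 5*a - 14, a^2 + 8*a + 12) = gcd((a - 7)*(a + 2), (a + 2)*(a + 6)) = a + 2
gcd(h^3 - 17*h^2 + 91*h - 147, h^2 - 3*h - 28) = h - 7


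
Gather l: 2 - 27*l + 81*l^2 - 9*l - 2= 81*l^2 - 36*l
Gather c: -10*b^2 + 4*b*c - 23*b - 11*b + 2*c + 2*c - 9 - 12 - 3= -10*b^2 - 34*b + c*(4*b + 4) - 24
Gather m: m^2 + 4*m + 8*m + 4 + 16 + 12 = m^2 + 12*m + 32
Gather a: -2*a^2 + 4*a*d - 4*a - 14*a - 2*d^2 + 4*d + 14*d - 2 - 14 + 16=-2*a^2 + a*(4*d - 18) - 2*d^2 + 18*d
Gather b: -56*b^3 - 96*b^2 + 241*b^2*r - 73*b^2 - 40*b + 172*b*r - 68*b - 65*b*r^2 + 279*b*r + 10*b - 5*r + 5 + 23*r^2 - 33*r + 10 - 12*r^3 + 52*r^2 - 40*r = -56*b^3 + b^2*(241*r - 169) + b*(-65*r^2 + 451*r - 98) - 12*r^3 + 75*r^2 - 78*r + 15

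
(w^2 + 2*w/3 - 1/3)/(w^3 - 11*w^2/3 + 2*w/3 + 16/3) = (3*w - 1)/(3*w^2 - 14*w + 16)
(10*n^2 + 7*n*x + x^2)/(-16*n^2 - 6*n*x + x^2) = (5*n + x)/(-8*n + x)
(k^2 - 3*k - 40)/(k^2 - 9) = (k^2 - 3*k - 40)/(k^2 - 9)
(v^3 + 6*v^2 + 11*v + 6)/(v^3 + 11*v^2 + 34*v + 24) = (v^2 + 5*v + 6)/(v^2 + 10*v + 24)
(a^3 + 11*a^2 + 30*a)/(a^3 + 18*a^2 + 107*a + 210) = a/(a + 7)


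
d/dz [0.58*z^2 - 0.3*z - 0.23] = 1.16*z - 0.3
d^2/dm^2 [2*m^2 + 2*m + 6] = 4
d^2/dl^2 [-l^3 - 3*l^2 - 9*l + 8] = -6*l - 6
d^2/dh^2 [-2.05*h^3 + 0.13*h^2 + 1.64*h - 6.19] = 0.26 - 12.3*h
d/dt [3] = 0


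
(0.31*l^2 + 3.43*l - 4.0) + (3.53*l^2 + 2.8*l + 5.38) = 3.84*l^2 + 6.23*l + 1.38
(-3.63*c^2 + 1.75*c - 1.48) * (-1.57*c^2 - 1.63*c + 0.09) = 5.6991*c^4 + 3.1694*c^3 - 0.8556*c^2 + 2.5699*c - 0.1332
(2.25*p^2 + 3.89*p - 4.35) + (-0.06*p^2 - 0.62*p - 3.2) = 2.19*p^2 + 3.27*p - 7.55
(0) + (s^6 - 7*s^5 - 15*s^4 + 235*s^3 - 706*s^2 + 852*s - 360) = s^6 - 7*s^5 - 15*s^4 + 235*s^3 - 706*s^2 + 852*s - 360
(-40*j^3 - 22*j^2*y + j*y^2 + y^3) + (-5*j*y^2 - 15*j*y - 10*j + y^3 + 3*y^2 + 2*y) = -40*j^3 - 22*j^2*y - 4*j*y^2 - 15*j*y - 10*j + 2*y^3 + 3*y^2 + 2*y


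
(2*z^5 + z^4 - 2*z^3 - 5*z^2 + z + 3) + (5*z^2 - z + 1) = 2*z^5 + z^4 - 2*z^3 + 4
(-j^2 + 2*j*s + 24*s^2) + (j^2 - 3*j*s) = -j*s + 24*s^2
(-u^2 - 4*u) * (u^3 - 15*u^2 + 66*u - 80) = -u^5 + 11*u^4 - 6*u^3 - 184*u^2 + 320*u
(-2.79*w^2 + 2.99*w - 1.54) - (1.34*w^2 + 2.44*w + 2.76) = -4.13*w^2 + 0.55*w - 4.3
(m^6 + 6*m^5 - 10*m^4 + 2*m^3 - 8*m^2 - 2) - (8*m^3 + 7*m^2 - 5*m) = m^6 + 6*m^5 - 10*m^4 - 6*m^3 - 15*m^2 + 5*m - 2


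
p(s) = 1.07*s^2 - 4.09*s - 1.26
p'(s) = 2.14*s - 4.09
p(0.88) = -4.03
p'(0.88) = -2.21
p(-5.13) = 47.88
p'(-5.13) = -15.07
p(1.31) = -4.78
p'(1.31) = -1.29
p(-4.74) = 42.17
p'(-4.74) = -14.23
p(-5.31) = 50.63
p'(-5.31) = -15.45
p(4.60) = 2.57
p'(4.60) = 5.75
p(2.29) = -5.01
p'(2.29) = 0.81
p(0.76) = -3.75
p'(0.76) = -2.46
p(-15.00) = 300.84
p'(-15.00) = -36.19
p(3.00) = -3.90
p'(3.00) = 2.33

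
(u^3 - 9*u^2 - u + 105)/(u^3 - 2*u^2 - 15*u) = (u - 7)/u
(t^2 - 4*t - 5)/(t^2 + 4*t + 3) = (t - 5)/(t + 3)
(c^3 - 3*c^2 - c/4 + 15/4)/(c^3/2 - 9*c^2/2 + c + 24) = (4*c^3 - 12*c^2 - c + 15)/(2*(c^3 - 9*c^2 + 2*c + 48))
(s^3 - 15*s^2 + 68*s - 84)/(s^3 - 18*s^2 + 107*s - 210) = (s - 2)/(s - 5)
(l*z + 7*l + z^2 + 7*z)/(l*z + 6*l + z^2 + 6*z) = (z + 7)/(z + 6)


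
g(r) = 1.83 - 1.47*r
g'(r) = -1.47000000000000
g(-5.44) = 9.83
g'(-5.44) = -1.47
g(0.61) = 0.93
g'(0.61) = -1.47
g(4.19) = -4.33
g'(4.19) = -1.47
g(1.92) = -0.99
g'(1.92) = -1.47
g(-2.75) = 5.87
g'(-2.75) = -1.47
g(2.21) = -1.42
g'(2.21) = -1.47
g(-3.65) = 7.20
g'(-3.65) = -1.47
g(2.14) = -1.32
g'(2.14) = -1.47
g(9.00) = -11.40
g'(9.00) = -1.47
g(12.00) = -15.81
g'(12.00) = -1.47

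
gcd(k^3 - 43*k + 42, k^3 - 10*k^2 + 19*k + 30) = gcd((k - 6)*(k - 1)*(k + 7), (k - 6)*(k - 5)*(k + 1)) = k - 6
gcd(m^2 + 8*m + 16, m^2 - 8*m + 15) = 1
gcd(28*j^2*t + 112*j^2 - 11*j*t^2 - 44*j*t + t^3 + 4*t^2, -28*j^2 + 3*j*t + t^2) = -4*j + t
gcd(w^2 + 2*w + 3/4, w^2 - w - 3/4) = w + 1/2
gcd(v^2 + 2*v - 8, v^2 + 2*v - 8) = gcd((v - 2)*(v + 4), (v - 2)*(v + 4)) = v^2 + 2*v - 8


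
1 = 1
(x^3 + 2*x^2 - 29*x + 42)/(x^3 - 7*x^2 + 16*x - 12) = (x + 7)/(x - 2)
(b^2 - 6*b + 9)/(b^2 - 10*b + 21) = (b - 3)/(b - 7)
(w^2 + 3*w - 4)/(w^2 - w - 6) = (-w^2 - 3*w + 4)/(-w^2 + w + 6)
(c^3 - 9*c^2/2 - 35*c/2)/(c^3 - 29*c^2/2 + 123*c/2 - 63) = c*(2*c + 5)/(2*c^2 - 15*c + 18)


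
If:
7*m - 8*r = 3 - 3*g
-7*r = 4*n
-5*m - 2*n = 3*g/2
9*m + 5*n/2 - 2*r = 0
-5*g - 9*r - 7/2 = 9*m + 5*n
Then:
No Solution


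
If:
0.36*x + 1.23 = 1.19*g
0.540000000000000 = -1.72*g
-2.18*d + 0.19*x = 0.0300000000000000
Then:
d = -0.40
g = -0.31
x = -4.45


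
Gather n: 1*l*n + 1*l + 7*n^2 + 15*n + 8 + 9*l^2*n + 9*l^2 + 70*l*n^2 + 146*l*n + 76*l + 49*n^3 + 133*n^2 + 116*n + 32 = 9*l^2 + 77*l + 49*n^3 + n^2*(70*l + 140) + n*(9*l^2 + 147*l + 131) + 40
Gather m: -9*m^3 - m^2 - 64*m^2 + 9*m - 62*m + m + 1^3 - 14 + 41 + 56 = -9*m^3 - 65*m^2 - 52*m + 84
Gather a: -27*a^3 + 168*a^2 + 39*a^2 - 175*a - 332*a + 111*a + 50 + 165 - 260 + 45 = -27*a^3 + 207*a^2 - 396*a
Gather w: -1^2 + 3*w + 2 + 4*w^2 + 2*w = 4*w^2 + 5*w + 1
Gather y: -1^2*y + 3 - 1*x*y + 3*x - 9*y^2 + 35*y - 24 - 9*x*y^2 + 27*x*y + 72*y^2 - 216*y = 3*x + y^2*(63 - 9*x) + y*(26*x - 182) - 21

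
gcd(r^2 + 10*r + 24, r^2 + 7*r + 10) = 1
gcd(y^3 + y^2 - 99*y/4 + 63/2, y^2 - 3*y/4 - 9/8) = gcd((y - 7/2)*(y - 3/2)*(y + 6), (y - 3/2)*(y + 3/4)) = y - 3/2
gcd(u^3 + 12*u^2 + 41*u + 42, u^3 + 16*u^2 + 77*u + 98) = u^2 + 9*u + 14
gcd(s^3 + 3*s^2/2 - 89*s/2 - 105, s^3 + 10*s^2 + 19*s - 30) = s + 6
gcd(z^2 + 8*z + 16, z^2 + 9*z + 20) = z + 4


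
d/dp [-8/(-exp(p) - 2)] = -8*exp(p)/(exp(p) + 2)^2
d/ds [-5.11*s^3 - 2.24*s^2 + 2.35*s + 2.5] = -15.33*s^2 - 4.48*s + 2.35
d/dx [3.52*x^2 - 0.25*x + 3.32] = 7.04*x - 0.25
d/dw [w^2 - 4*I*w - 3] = 2*w - 4*I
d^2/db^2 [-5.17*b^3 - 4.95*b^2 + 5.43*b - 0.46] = -31.02*b - 9.9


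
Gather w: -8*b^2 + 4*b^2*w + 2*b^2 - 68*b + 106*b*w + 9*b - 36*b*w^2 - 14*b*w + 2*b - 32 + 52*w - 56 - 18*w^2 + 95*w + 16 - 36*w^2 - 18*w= -6*b^2 - 57*b + w^2*(-36*b - 54) + w*(4*b^2 + 92*b + 129) - 72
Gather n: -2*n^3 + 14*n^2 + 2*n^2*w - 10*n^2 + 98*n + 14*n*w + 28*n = -2*n^3 + n^2*(2*w + 4) + n*(14*w + 126)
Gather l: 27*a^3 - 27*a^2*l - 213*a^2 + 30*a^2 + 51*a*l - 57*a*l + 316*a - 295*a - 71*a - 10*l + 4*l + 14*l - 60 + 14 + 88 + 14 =27*a^3 - 183*a^2 - 50*a + l*(-27*a^2 - 6*a + 8) + 56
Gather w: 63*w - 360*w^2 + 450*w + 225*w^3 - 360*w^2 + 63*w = 225*w^3 - 720*w^2 + 576*w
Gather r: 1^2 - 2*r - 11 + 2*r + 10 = 0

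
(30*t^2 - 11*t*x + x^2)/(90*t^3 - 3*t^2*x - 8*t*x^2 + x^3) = 1/(3*t + x)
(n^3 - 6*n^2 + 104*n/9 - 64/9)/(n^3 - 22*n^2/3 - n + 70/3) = (9*n^2 - 36*n + 32)/(3*(3*n^2 - 16*n - 35))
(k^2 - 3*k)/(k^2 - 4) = k*(k - 3)/(k^2 - 4)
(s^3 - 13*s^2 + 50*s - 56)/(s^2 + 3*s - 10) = (s^2 - 11*s + 28)/(s + 5)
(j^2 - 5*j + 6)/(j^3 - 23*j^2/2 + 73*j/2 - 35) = 2*(j - 3)/(2*j^2 - 19*j + 35)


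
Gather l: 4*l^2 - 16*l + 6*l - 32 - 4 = 4*l^2 - 10*l - 36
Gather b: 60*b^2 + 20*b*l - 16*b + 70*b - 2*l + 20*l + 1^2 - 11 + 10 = 60*b^2 + b*(20*l + 54) + 18*l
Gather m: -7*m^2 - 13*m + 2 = -7*m^2 - 13*m + 2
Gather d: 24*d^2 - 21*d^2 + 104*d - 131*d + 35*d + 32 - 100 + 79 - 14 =3*d^2 + 8*d - 3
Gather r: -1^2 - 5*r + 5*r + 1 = 0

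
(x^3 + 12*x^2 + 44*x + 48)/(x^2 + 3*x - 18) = (x^2 + 6*x + 8)/(x - 3)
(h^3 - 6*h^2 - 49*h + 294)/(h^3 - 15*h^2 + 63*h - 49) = (h^2 + h - 42)/(h^2 - 8*h + 7)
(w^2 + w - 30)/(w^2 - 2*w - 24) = (-w^2 - w + 30)/(-w^2 + 2*w + 24)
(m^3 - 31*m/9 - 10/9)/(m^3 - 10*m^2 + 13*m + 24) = (9*m^3 - 31*m - 10)/(9*(m^3 - 10*m^2 + 13*m + 24))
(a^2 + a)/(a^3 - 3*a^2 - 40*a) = (a + 1)/(a^2 - 3*a - 40)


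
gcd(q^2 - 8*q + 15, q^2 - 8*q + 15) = q^2 - 8*q + 15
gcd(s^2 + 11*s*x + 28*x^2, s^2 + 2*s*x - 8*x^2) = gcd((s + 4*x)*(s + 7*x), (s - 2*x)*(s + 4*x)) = s + 4*x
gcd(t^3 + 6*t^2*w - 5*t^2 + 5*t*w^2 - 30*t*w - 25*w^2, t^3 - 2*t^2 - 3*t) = 1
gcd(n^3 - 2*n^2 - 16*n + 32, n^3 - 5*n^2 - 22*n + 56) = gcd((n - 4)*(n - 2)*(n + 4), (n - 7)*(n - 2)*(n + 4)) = n^2 + 2*n - 8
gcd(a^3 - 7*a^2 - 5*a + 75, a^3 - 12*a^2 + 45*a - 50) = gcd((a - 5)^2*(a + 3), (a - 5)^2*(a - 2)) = a^2 - 10*a + 25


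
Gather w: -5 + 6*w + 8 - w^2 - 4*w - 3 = -w^2 + 2*w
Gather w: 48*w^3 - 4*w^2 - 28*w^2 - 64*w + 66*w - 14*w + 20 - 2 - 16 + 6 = 48*w^3 - 32*w^2 - 12*w + 8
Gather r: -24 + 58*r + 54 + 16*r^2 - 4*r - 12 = 16*r^2 + 54*r + 18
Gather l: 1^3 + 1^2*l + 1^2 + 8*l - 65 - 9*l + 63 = 0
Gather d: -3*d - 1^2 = -3*d - 1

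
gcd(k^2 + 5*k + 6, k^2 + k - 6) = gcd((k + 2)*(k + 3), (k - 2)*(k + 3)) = k + 3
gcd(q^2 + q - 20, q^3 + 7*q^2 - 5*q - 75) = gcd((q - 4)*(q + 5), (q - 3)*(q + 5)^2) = q + 5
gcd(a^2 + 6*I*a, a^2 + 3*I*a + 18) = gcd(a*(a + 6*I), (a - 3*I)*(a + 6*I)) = a + 6*I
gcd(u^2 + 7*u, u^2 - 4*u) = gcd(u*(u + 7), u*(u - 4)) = u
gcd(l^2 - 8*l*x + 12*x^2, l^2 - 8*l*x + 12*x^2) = l^2 - 8*l*x + 12*x^2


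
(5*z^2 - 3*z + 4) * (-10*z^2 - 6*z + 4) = -50*z^4 - 2*z^2 - 36*z + 16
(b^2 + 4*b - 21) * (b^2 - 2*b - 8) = b^4 + 2*b^3 - 37*b^2 + 10*b + 168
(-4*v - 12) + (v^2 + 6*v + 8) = v^2 + 2*v - 4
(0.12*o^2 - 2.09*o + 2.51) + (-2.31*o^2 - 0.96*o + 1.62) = -2.19*o^2 - 3.05*o + 4.13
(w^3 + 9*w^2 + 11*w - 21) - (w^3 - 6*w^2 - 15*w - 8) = 15*w^2 + 26*w - 13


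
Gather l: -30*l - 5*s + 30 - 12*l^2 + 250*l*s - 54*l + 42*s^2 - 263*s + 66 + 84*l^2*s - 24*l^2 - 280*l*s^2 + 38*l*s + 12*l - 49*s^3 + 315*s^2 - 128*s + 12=l^2*(84*s - 36) + l*(-280*s^2 + 288*s - 72) - 49*s^3 + 357*s^2 - 396*s + 108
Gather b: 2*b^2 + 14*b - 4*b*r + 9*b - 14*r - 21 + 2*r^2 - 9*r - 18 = 2*b^2 + b*(23 - 4*r) + 2*r^2 - 23*r - 39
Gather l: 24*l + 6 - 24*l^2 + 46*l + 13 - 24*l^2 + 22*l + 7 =-48*l^2 + 92*l + 26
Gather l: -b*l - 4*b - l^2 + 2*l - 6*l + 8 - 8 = -4*b - l^2 + l*(-b - 4)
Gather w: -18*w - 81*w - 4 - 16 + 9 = -99*w - 11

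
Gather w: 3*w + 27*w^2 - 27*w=27*w^2 - 24*w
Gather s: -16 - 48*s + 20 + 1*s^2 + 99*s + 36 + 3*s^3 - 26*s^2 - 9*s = 3*s^3 - 25*s^2 + 42*s + 40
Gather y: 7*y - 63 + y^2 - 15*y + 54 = y^2 - 8*y - 9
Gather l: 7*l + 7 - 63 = 7*l - 56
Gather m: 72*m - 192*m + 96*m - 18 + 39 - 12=9 - 24*m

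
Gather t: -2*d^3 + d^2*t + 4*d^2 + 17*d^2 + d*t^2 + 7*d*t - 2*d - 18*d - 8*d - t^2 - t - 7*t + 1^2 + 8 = -2*d^3 + 21*d^2 - 28*d + t^2*(d - 1) + t*(d^2 + 7*d - 8) + 9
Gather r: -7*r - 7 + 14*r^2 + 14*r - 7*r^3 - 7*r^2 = -7*r^3 + 7*r^2 + 7*r - 7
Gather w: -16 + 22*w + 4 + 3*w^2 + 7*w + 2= 3*w^2 + 29*w - 10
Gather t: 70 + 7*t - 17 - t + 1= 6*t + 54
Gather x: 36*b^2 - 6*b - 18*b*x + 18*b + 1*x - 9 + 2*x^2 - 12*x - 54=36*b^2 + 12*b + 2*x^2 + x*(-18*b - 11) - 63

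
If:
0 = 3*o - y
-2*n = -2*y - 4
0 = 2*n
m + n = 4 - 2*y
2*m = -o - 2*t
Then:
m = 8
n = 0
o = -2/3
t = -23/3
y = -2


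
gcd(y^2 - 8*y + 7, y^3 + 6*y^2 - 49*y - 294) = y - 7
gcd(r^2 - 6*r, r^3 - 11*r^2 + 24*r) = r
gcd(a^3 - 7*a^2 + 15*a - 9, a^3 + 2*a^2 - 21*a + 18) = a^2 - 4*a + 3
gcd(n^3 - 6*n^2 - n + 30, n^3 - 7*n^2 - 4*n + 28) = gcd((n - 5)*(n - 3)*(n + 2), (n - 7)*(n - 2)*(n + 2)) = n + 2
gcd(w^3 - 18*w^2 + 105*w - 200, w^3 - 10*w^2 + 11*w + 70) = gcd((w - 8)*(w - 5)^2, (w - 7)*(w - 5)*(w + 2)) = w - 5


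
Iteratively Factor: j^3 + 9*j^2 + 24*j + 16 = (j + 4)*(j^2 + 5*j + 4) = (j + 4)^2*(j + 1)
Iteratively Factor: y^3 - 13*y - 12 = (y - 4)*(y^2 + 4*y + 3) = (y - 4)*(y + 1)*(y + 3)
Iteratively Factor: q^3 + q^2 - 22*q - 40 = (q + 4)*(q^2 - 3*q - 10) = (q - 5)*(q + 4)*(q + 2)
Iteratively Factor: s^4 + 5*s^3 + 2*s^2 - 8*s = (s)*(s^3 + 5*s^2 + 2*s - 8) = s*(s - 1)*(s^2 + 6*s + 8) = s*(s - 1)*(s + 2)*(s + 4)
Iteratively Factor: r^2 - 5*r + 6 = (r - 3)*(r - 2)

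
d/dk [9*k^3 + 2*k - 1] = 27*k^2 + 2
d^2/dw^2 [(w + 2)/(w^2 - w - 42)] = 2*((-3*w - 1)*(-w^2 + w + 42) - (w + 2)*(2*w - 1)^2)/(-w^2 + w + 42)^3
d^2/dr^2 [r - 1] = 0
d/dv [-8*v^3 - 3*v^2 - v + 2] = -24*v^2 - 6*v - 1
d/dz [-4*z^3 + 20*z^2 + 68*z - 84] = -12*z^2 + 40*z + 68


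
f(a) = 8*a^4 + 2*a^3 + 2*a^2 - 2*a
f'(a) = 32*a^3 + 6*a^2 + 4*a - 2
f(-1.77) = 77.24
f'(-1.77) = -167.73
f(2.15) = 195.76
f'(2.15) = 352.36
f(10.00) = 82180.00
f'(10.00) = 32638.00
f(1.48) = 46.29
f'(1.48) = 120.80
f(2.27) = 241.58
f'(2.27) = 412.30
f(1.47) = 45.09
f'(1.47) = 118.49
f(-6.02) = 10155.12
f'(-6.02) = -6789.99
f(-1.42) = 33.67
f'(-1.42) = -87.21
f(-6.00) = 10020.00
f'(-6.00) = -6722.00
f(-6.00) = 10020.00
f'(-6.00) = -6722.00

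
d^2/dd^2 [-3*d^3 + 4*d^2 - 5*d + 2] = 8 - 18*d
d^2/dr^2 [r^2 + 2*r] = 2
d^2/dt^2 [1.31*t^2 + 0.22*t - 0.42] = 2.62000000000000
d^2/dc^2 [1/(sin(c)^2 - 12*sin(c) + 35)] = 2*(-2*sin(c)^4 + 18*sin(c)^3 + sin(c)^2 - 246*sin(c) + 109)/(sin(c)^2 - 12*sin(c) + 35)^3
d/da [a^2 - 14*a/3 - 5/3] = 2*a - 14/3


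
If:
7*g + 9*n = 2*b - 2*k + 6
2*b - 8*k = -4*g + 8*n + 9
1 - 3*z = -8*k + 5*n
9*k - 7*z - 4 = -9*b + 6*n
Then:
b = 626*z/1573 + 1773/3146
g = 829*z/4719 + 5947/4719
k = 1429*z/4719 - 2011/9438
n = -545*z/4719 - 665/4719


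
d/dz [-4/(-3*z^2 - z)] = 4*(-6*z - 1)/(z^2*(3*z + 1)^2)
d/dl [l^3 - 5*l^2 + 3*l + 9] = 3*l^2 - 10*l + 3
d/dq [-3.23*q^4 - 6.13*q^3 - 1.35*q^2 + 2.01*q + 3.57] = -12.92*q^3 - 18.39*q^2 - 2.7*q + 2.01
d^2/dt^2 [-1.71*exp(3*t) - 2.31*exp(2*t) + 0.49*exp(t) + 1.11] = (-15.39*exp(2*t) - 9.24*exp(t) + 0.49)*exp(t)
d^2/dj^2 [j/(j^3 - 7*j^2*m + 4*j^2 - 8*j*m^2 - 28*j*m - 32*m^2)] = 2*(-j*(-3*j^2 + 14*j*m - 8*j + 8*m^2 + 28*m)^2 + (-3*j^2 + 14*j*m - j*(3*j - 7*m + 4) - 8*j + 8*m^2 + 28*m)*(-j^3 + 7*j^2*m - 4*j^2 + 8*j*m^2 + 28*j*m + 32*m^2))/(-j^3 + 7*j^2*m - 4*j^2 + 8*j*m^2 + 28*j*m + 32*m^2)^3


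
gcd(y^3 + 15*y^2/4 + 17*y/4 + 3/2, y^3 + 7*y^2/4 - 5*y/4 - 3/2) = y^2 + 11*y/4 + 3/2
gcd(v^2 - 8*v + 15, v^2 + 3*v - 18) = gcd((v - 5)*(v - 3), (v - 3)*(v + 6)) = v - 3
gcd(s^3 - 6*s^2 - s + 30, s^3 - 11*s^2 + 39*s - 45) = s^2 - 8*s + 15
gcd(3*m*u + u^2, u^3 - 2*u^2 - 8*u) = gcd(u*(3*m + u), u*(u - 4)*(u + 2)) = u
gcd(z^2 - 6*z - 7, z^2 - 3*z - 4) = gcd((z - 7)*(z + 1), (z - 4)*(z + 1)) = z + 1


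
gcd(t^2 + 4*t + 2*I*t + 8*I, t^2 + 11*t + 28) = t + 4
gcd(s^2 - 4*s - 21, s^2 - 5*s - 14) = s - 7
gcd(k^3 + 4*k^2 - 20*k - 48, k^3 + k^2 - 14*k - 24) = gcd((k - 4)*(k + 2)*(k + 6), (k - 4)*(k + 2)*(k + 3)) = k^2 - 2*k - 8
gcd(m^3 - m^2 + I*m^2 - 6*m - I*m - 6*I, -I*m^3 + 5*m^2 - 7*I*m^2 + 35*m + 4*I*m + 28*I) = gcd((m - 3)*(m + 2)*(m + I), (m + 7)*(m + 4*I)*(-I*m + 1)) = m + I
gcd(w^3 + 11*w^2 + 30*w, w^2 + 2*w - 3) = 1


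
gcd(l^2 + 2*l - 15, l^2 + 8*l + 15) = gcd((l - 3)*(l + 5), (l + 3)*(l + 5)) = l + 5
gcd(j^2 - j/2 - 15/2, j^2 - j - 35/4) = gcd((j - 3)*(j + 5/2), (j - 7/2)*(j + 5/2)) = j + 5/2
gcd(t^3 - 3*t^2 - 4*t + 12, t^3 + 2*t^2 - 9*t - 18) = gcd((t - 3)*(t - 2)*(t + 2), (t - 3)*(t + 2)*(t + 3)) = t^2 - t - 6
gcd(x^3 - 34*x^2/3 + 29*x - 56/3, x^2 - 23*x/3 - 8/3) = x - 8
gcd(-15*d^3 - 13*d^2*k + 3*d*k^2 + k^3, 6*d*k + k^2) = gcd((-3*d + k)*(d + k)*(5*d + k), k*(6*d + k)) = 1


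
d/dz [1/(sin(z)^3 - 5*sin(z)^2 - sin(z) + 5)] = (-3*sin(z)^2 + 10*sin(z) + 1)/((sin(z) - 5)^2*cos(z)^3)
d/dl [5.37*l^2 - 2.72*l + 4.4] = 10.74*l - 2.72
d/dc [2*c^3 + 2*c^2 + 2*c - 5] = 6*c^2 + 4*c + 2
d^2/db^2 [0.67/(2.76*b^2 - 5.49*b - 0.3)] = (10.207584*b^2 - 20.304216*b - 0.67*(5.52*b - 5.49)*(11.04*b - 10.98) - 1.10952)/(-2.76*b^2 + 5.49*b + 0.3)^3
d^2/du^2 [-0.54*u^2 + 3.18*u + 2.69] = -1.08000000000000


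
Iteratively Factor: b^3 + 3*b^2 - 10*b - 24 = (b + 2)*(b^2 + b - 12) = (b - 3)*(b + 2)*(b + 4)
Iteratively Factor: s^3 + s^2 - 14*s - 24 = (s + 2)*(s^2 - s - 12) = (s + 2)*(s + 3)*(s - 4)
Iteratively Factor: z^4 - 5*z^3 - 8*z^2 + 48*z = (z + 3)*(z^3 - 8*z^2 + 16*z) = z*(z + 3)*(z^2 - 8*z + 16) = z*(z - 4)*(z + 3)*(z - 4)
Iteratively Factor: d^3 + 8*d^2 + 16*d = (d + 4)*(d^2 + 4*d) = (d + 4)^2*(d)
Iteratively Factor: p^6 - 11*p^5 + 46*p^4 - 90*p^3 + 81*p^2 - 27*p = (p - 1)*(p^5 - 10*p^4 + 36*p^3 - 54*p^2 + 27*p) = p*(p - 1)*(p^4 - 10*p^3 + 36*p^2 - 54*p + 27) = p*(p - 3)*(p - 1)*(p^3 - 7*p^2 + 15*p - 9) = p*(p - 3)*(p - 1)^2*(p^2 - 6*p + 9) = p*(p - 3)^2*(p - 1)^2*(p - 3)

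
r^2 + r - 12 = (r - 3)*(r + 4)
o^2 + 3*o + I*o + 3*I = (o + 3)*(o + I)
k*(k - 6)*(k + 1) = k^3 - 5*k^2 - 6*k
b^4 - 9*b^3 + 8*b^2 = b^2*(b - 8)*(b - 1)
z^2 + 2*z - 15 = (z - 3)*(z + 5)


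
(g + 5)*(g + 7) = g^2 + 12*g + 35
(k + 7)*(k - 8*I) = k^2 + 7*k - 8*I*k - 56*I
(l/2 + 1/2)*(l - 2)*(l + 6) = l^3/2 + 5*l^2/2 - 4*l - 6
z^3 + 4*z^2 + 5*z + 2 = (z + 1)^2*(z + 2)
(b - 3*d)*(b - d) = b^2 - 4*b*d + 3*d^2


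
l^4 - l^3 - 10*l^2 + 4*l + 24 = (l - 3)*(l - 2)*(l + 2)^2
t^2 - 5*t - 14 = (t - 7)*(t + 2)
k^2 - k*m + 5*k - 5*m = (k + 5)*(k - m)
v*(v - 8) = v^2 - 8*v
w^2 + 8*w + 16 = (w + 4)^2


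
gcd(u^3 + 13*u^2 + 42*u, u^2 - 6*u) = u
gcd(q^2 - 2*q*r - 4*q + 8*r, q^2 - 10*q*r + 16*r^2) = q - 2*r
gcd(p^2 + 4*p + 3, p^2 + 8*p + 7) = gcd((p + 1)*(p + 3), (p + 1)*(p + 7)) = p + 1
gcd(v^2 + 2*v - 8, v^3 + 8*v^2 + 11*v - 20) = v + 4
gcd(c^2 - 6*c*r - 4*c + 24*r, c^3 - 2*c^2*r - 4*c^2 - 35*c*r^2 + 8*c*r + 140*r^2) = c - 4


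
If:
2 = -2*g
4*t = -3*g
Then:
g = -1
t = 3/4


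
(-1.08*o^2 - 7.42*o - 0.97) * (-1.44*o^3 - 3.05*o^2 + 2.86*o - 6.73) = 1.5552*o^5 + 13.9788*o^4 + 20.939*o^3 - 10.9943*o^2 + 47.1624*o + 6.5281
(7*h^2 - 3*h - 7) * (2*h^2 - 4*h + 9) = 14*h^4 - 34*h^3 + 61*h^2 + h - 63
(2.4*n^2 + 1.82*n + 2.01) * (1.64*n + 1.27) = 3.936*n^3 + 6.0328*n^2 + 5.6078*n + 2.5527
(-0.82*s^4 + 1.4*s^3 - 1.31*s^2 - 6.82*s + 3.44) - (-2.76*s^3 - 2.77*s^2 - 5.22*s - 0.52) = -0.82*s^4 + 4.16*s^3 + 1.46*s^2 - 1.6*s + 3.96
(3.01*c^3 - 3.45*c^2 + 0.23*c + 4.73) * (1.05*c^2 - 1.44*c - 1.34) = 3.1605*c^5 - 7.9569*c^4 + 1.1761*c^3 + 9.2583*c^2 - 7.1194*c - 6.3382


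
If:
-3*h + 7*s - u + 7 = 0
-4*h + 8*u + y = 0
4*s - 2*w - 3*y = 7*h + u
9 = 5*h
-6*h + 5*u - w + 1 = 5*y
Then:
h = 9/5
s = -83/775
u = 659/775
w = -1168/155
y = 308/775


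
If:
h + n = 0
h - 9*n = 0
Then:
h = 0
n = 0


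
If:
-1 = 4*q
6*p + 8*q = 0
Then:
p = 1/3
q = -1/4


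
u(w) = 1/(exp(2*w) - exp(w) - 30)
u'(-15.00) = 0.00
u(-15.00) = -0.03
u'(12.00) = 0.00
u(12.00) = 0.00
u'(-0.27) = -0.00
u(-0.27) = -0.03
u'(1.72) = -2.94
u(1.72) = -0.23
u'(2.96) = -0.01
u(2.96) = 0.00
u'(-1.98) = 0.00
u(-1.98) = -0.03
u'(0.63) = -0.01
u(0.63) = -0.04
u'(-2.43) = 0.00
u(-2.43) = -0.03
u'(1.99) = -0.38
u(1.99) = 0.06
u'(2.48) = -0.03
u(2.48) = 0.01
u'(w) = (-2*exp(2*w) + exp(w))/(exp(2*w) - exp(w) - 30)^2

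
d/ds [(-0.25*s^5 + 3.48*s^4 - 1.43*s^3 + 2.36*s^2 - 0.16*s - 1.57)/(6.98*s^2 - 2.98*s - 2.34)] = (-5.235*s^6 + 51.5608*s^5 - 38.1676*s^4 - 24.05*s^3 + 4.1226*s^2 + 10.8724*s - 4.3042)/(48.7204*s^4 - 41.6008*s^3 - 23.786*s^2 + 13.9464*s + 5.4756)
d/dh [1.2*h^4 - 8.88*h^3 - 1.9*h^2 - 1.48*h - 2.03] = 4.8*h^3 - 26.64*h^2 - 3.8*h - 1.48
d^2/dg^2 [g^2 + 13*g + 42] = 2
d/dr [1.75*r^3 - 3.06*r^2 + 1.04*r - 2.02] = 5.25*r^2 - 6.12*r + 1.04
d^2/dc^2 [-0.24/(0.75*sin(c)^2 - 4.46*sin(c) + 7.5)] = (0.54*sin(c)^4 - 2.4084*sin(c)^3 - 1.436016*sin(c)^2 + 12.8448*sin(c) - 6.847968)/(0.75*sin(c)^2 - 4.46*sin(c) + 7.5)^3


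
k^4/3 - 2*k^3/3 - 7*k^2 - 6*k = k*(k/3 + 1)*(k - 6)*(k + 1)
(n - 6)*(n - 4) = n^2 - 10*n + 24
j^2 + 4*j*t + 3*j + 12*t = (j + 3)*(j + 4*t)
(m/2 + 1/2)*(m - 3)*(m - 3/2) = m^3/2 - 7*m^2/4 + 9/4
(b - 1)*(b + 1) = b^2 - 1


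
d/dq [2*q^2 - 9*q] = 4*q - 9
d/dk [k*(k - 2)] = 2*k - 2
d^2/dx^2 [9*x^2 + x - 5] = 18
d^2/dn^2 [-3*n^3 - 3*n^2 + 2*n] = -18*n - 6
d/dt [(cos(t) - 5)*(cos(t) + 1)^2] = 3*(3 - cos(t))*(cos(t) + 1)*sin(t)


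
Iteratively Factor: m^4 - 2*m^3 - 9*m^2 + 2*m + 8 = (m - 1)*(m^3 - m^2 - 10*m - 8) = (m - 1)*(m + 2)*(m^2 - 3*m - 4) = (m - 4)*(m - 1)*(m + 2)*(m + 1)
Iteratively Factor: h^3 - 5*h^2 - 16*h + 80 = (h + 4)*(h^2 - 9*h + 20) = (h - 4)*(h + 4)*(h - 5)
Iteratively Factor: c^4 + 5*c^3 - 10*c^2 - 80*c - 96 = (c + 2)*(c^3 + 3*c^2 - 16*c - 48) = (c - 4)*(c + 2)*(c^2 + 7*c + 12) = (c - 4)*(c + 2)*(c + 3)*(c + 4)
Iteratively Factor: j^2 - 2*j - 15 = (j - 5)*(j + 3)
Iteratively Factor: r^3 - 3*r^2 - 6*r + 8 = (r - 4)*(r^2 + r - 2) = (r - 4)*(r + 2)*(r - 1)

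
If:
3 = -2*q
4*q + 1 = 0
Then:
No Solution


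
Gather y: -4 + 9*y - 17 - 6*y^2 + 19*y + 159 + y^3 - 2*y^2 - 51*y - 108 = y^3 - 8*y^2 - 23*y + 30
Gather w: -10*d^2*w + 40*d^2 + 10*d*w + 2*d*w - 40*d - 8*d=40*d^2 - 48*d + w*(-10*d^2 + 12*d)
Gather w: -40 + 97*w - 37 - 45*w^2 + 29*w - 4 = -45*w^2 + 126*w - 81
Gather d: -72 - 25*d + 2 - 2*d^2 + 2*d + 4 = -2*d^2 - 23*d - 66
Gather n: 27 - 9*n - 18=9 - 9*n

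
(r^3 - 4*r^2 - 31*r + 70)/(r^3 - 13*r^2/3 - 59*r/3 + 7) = 3*(r^2 + 3*r - 10)/(3*r^2 + 8*r - 3)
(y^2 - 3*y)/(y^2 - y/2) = 2*(y - 3)/(2*y - 1)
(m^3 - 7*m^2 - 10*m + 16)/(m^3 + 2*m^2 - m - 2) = (m - 8)/(m + 1)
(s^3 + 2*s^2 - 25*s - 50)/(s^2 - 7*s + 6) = (s^3 + 2*s^2 - 25*s - 50)/(s^2 - 7*s + 6)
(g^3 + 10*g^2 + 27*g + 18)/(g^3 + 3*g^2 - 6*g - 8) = (g^2 + 9*g + 18)/(g^2 + 2*g - 8)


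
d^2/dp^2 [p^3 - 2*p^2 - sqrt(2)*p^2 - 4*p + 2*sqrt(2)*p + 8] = 6*p - 4 - 2*sqrt(2)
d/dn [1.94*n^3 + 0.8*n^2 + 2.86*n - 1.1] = 5.82*n^2 + 1.6*n + 2.86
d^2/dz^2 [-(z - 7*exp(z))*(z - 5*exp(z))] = 12*z*exp(z) - 140*exp(2*z) + 24*exp(z) - 2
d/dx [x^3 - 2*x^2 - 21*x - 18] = 3*x^2 - 4*x - 21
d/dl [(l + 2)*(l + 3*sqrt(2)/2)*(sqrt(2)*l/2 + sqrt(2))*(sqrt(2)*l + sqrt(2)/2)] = (l/2 + 1)*((l + 2)*(2*l + 1) + (l + 2)*(2*l + 3*sqrt(2)) + (2*l + 1)*(2*l + 3*sqrt(2)))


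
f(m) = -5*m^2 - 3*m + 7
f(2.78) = -39.98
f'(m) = -10*m - 3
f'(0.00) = -3.00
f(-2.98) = -28.46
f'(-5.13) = 48.30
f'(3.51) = -38.10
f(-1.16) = 3.75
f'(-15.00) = 147.00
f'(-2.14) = 18.40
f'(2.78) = -30.80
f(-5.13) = -109.19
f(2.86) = -42.48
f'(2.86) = -31.60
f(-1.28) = 2.65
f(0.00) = 7.00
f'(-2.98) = 26.80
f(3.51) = -65.13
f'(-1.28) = 9.80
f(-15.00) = -1073.00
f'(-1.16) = 8.60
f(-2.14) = -9.48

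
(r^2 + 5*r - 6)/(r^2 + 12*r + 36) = (r - 1)/(r + 6)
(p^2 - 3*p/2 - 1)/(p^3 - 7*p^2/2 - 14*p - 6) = (p - 2)/(p^2 - 4*p - 12)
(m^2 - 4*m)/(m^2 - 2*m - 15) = m*(4 - m)/(-m^2 + 2*m + 15)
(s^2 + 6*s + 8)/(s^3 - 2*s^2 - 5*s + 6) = (s + 4)/(s^2 - 4*s + 3)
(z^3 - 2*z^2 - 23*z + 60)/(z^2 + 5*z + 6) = (z^3 - 2*z^2 - 23*z + 60)/(z^2 + 5*z + 6)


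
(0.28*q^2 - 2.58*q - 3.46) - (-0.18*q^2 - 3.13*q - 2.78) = 0.46*q^2 + 0.55*q - 0.68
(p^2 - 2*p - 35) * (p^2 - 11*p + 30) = p^4 - 13*p^3 + 17*p^2 + 325*p - 1050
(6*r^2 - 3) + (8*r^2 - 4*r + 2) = 14*r^2 - 4*r - 1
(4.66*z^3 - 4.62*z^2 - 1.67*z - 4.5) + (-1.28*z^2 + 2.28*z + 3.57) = 4.66*z^3 - 5.9*z^2 + 0.61*z - 0.93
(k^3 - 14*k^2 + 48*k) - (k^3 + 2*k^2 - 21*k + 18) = -16*k^2 + 69*k - 18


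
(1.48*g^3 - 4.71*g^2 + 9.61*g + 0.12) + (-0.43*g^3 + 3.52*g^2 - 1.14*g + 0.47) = 1.05*g^3 - 1.19*g^2 + 8.47*g + 0.59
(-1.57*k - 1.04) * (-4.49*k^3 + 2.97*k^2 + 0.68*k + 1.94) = 7.0493*k^4 + 0.00669999999999948*k^3 - 4.1564*k^2 - 3.753*k - 2.0176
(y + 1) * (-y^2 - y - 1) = -y^3 - 2*y^2 - 2*y - 1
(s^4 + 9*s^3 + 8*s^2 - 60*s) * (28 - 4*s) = -4*s^5 - 8*s^4 + 220*s^3 + 464*s^2 - 1680*s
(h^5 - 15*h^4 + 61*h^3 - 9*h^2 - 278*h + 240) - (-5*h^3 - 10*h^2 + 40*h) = h^5 - 15*h^4 + 66*h^3 + h^2 - 318*h + 240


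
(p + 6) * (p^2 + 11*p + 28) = p^3 + 17*p^2 + 94*p + 168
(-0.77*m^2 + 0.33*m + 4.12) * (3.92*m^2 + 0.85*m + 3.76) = -3.0184*m^4 + 0.6391*m^3 + 13.5357*m^2 + 4.7428*m + 15.4912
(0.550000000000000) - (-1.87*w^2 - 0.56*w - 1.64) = 1.87*w^2 + 0.56*w + 2.19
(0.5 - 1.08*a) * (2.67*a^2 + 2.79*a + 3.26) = -2.8836*a^3 - 1.6782*a^2 - 2.1258*a + 1.63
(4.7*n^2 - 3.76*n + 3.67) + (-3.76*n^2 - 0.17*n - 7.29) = 0.94*n^2 - 3.93*n - 3.62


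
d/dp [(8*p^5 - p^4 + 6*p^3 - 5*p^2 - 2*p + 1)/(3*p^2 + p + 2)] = (72*p^6 + 26*p^5 + 95*p^4 + 4*p^3 + 37*p^2 - 26*p - 5)/(9*p^4 + 6*p^3 + 13*p^2 + 4*p + 4)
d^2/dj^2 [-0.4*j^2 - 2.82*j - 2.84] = -0.800000000000000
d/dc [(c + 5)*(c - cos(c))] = c + (c + 5)*(sin(c) + 1) - cos(c)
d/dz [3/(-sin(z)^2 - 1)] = 12*sin(2*z)/(3 - cos(2*z))^2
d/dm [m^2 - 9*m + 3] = 2*m - 9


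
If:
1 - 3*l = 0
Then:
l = 1/3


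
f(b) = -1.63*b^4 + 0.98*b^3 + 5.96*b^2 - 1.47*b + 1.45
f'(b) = -6.52*b^3 + 2.94*b^2 + 11.92*b - 1.47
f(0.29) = 1.54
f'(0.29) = 2.08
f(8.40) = -7124.81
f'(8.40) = -3558.33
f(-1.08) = 6.54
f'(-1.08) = -2.70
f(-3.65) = -250.74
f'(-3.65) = 311.24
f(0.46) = 2.06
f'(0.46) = 4.00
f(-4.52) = -641.00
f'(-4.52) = 606.81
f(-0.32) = 2.48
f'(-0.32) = -4.77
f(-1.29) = 6.65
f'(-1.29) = 2.04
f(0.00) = 1.45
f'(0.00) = -1.47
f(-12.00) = -34615.79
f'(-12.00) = 11545.41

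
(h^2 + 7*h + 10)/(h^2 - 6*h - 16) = (h + 5)/(h - 8)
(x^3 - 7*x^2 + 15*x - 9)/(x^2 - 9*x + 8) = (x^2 - 6*x + 9)/(x - 8)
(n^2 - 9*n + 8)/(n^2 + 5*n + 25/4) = 4*(n^2 - 9*n + 8)/(4*n^2 + 20*n + 25)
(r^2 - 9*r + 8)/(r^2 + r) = (r^2 - 9*r + 8)/(r*(r + 1))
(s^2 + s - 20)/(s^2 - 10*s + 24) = (s + 5)/(s - 6)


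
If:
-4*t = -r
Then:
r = 4*t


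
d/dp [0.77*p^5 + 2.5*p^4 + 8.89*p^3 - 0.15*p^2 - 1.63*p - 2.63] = 3.85*p^4 + 10.0*p^3 + 26.67*p^2 - 0.3*p - 1.63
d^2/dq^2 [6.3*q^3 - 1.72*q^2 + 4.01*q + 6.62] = 37.8*q - 3.44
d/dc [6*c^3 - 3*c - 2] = 18*c^2 - 3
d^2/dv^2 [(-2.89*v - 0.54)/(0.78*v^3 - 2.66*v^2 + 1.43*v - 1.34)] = (-10.549656*v^5 + 32.0346*v^4 - 16.523684*v^3 - 62.786376*v^2 + 70.74456*v - 9.434576)/(0.474552*v^9 - 4.855032*v^8 + 19.16694*v^7 - 39.068648*v^6 + 51.820782*v^5 - 53.73003*v^4 + 37.708463*v^3 - 22.549386*v^2 + 7.703124*v - 2.406104)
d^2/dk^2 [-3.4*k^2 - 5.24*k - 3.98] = -6.80000000000000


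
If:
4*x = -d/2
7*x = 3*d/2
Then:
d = 0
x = 0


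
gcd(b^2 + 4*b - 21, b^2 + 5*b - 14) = b + 7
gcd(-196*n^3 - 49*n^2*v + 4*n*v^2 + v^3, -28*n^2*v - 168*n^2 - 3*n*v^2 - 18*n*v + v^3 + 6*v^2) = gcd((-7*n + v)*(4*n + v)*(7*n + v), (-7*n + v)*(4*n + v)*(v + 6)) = -28*n^2 - 3*n*v + v^2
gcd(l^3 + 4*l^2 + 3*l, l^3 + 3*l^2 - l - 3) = l^2 + 4*l + 3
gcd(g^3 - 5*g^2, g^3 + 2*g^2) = g^2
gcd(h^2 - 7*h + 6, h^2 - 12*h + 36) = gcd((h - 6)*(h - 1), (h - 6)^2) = h - 6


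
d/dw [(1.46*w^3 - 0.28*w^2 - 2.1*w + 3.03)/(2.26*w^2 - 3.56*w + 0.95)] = (3.2996*w^4 - 10.3952*w^3 + 9.9038*w^2 - 14.2276*w + 8.7918)/(5.1076*w^4 - 16.0912*w^3 + 16.9676*w^2 - 6.764*w + 0.9025)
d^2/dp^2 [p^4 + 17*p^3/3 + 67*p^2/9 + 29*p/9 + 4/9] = 12*p^2 + 34*p + 134/9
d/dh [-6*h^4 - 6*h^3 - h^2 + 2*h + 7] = -24*h^3 - 18*h^2 - 2*h + 2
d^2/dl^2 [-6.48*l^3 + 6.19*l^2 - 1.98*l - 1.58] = 12.38 - 38.88*l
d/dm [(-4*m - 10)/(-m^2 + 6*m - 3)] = 4*(-m^2 - 5*m + 18)/(m^4 - 12*m^3 + 42*m^2 - 36*m + 9)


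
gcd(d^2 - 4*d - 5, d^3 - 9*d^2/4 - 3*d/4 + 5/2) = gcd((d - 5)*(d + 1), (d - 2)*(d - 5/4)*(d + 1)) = d + 1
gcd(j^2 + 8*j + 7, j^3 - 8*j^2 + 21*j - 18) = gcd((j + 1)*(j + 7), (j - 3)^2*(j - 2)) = 1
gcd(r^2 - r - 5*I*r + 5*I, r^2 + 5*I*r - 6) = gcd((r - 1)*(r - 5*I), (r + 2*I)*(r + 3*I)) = 1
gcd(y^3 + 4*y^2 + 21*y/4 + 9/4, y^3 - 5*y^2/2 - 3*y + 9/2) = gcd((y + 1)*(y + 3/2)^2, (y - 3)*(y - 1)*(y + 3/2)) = y + 3/2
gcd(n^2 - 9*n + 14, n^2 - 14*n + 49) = n - 7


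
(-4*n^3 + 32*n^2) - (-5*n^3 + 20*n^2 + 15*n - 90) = n^3 + 12*n^2 - 15*n + 90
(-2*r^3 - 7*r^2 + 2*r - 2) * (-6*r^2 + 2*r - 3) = 12*r^5 + 38*r^4 - 20*r^3 + 37*r^2 - 10*r + 6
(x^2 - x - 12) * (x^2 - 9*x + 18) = x^4 - 10*x^3 + 15*x^2 + 90*x - 216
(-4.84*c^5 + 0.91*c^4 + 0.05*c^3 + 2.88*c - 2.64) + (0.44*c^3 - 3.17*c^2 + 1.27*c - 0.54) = -4.84*c^5 + 0.91*c^4 + 0.49*c^3 - 3.17*c^2 + 4.15*c - 3.18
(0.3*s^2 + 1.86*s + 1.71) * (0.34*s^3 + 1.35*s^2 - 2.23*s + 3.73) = 0.102*s^5 + 1.0374*s^4 + 2.4234*s^3 - 0.7203*s^2 + 3.1245*s + 6.3783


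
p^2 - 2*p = p*(p - 2)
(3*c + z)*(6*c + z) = 18*c^2 + 9*c*z + z^2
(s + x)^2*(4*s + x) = 4*s^3 + 9*s^2*x + 6*s*x^2 + x^3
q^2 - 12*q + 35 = (q - 7)*(q - 5)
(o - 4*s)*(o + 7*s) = o^2 + 3*o*s - 28*s^2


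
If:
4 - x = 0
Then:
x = 4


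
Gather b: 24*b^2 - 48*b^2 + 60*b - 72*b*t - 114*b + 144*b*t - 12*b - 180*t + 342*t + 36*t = -24*b^2 + b*(72*t - 66) + 198*t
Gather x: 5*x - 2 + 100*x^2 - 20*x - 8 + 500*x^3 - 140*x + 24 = 500*x^3 + 100*x^2 - 155*x + 14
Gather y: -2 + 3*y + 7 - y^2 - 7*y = -y^2 - 4*y + 5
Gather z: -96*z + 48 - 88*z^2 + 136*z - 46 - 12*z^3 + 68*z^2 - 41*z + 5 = -12*z^3 - 20*z^2 - z + 7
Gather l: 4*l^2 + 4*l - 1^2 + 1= 4*l^2 + 4*l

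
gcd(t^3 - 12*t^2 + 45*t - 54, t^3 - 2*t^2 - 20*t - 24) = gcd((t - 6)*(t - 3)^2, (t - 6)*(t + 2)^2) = t - 6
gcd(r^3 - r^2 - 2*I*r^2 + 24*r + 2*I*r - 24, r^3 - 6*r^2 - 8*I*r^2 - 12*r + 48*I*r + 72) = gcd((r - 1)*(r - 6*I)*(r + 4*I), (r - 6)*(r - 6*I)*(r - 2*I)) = r - 6*I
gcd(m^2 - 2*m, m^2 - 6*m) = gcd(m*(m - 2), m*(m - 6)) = m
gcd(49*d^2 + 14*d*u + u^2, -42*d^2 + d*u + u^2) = 7*d + u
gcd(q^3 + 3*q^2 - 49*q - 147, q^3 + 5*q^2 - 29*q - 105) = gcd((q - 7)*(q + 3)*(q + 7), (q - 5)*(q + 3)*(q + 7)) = q^2 + 10*q + 21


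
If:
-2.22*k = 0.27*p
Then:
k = -0.121621621621622*p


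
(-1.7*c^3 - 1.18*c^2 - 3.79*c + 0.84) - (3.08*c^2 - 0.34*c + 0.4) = -1.7*c^3 - 4.26*c^2 - 3.45*c + 0.44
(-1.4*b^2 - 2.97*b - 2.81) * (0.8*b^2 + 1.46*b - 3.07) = -1.12*b^4 - 4.42*b^3 - 2.2862*b^2 + 5.0153*b + 8.6267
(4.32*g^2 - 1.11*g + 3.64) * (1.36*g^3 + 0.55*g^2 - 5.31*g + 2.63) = 5.8752*g^5 + 0.8664*g^4 - 18.5993*g^3 + 19.2577*g^2 - 22.2477*g + 9.5732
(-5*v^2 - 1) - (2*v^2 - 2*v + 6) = -7*v^2 + 2*v - 7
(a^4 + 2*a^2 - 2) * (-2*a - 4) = -2*a^5 - 4*a^4 - 4*a^3 - 8*a^2 + 4*a + 8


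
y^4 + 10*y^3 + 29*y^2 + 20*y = y*(y + 1)*(y + 4)*(y + 5)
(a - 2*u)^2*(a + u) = a^3 - 3*a^2*u + 4*u^3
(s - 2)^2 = s^2 - 4*s + 4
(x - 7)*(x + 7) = x^2 - 49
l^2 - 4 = (l - 2)*(l + 2)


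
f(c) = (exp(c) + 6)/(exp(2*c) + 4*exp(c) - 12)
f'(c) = (exp(c) + 6)*(-2*exp(2*c) - 4*exp(c))/(exp(2*c) + 4*exp(c) - 12)^2 + exp(c)/(exp(2*c) + 4*exp(c) - 12) = -exp(c)/(exp(2*c) - 4*exp(c) + 4)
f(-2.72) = -0.52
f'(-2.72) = -0.02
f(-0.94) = -0.62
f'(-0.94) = -0.15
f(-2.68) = -0.52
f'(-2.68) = -0.02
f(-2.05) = -0.53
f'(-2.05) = -0.04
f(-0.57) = -0.70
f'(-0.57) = -0.27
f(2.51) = 0.10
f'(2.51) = -0.12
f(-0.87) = -0.63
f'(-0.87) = -0.17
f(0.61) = -6.27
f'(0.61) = -72.28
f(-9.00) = -0.50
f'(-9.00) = 0.00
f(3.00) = 0.06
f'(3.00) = -0.06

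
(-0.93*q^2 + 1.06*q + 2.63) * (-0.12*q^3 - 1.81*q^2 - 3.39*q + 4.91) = 0.1116*q^5 + 1.5561*q^4 + 0.9185*q^3 - 12.92*q^2 - 3.7111*q + 12.9133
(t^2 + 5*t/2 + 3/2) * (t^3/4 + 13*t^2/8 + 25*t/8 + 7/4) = t^5/4 + 9*t^4/4 + 121*t^3/16 + 12*t^2 + 145*t/16 + 21/8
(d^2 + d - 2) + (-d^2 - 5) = d - 7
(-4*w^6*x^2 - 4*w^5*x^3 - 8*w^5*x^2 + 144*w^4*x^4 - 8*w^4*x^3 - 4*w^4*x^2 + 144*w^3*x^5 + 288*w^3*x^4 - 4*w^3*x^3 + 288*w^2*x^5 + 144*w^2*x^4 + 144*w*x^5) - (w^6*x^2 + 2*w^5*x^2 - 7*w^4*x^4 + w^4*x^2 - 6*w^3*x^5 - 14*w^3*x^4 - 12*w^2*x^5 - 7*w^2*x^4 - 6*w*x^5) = -5*w^6*x^2 - 4*w^5*x^3 - 10*w^5*x^2 + 151*w^4*x^4 - 8*w^4*x^3 - 5*w^4*x^2 + 150*w^3*x^5 + 302*w^3*x^4 - 4*w^3*x^3 + 300*w^2*x^5 + 151*w^2*x^4 + 150*w*x^5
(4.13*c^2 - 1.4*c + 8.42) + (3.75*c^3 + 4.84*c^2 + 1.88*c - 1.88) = 3.75*c^3 + 8.97*c^2 + 0.48*c + 6.54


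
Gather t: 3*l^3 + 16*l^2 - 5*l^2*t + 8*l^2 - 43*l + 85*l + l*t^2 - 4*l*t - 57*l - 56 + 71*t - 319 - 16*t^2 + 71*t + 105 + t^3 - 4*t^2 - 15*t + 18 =3*l^3 + 24*l^2 - 15*l + t^3 + t^2*(l - 20) + t*(-5*l^2 - 4*l + 127) - 252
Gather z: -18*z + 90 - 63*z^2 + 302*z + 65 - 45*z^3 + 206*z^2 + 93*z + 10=-45*z^3 + 143*z^2 + 377*z + 165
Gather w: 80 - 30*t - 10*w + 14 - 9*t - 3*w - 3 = -39*t - 13*w + 91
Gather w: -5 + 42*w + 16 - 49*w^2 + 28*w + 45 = -49*w^2 + 70*w + 56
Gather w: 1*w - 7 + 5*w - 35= 6*w - 42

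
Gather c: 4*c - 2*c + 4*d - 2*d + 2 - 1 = 2*c + 2*d + 1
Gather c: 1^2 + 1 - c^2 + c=-c^2 + c + 2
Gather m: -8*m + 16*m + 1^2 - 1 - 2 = 8*m - 2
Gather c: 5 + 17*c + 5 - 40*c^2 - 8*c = -40*c^2 + 9*c + 10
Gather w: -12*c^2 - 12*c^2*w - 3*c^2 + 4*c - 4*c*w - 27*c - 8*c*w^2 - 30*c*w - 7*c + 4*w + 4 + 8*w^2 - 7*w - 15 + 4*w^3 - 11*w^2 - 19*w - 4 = -15*c^2 - 30*c + 4*w^3 + w^2*(-8*c - 3) + w*(-12*c^2 - 34*c - 22) - 15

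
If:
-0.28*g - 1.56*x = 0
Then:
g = -5.57142857142857*x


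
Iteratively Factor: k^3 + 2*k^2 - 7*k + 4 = (k - 1)*(k^2 + 3*k - 4) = (k - 1)^2*(k + 4)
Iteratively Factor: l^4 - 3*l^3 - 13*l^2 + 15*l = (l - 1)*(l^3 - 2*l^2 - 15*l) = (l - 1)*(l + 3)*(l^2 - 5*l) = (l - 5)*(l - 1)*(l + 3)*(l)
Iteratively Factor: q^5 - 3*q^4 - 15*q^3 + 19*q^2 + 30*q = (q - 2)*(q^4 - q^3 - 17*q^2 - 15*q) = q*(q - 2)*(q^3 - q^2 - 17*q - 15) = q*(q - 2)*(q + 3)*(q^2 - 4*q - 5) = q*(q - 2)*(q + 1)*(q + 3)*(q - 5)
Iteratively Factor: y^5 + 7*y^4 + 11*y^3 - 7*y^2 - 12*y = (y)*(y^4 + 7*y^3 + 11*y^2 - 7*y - 12) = y*(y - 1)*(y^3 + 8*y^2 + 19*y + 12) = y*(y - 1)*(y + 1)*(y^2 + 7*y + 12) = y*(y - 1)*(y + 1)*(y + 4)*(y + 3)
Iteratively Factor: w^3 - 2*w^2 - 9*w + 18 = (w + 3)*(w^2 - 5*w + 6) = (w - 3)*(w + 3)*(w - 2)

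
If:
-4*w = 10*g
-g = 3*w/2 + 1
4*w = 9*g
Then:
No Solution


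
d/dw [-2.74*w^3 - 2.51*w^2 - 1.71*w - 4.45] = -8.22*w^2 - 5.02*w - 1.71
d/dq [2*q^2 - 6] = 4*q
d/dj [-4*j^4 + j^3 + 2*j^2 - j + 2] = -16*j^3 + 3*j^2 + 4*j - 1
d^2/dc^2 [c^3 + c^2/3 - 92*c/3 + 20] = 6*c + 2/3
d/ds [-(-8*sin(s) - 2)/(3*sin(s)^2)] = -4*(2*sin(s) + 1)*cos(s)/(3*sin(s)^3)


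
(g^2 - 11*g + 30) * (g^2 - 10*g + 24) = g^4 - 21*g^3 + 164*g^2 - 564*g + 720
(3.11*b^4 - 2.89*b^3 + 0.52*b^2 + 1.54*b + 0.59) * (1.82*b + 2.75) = 5.6602*b^5 + 3.2927*b^4 - 7.0011*b^3 + 4.2328*b^2 + 5.3088*b + 1.6225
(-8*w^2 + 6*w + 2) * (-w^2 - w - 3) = 8*w^4 + 2*w^3 + 16*w^2 - 20*w - 6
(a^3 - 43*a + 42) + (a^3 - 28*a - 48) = 2*a^3 - 71*a - 6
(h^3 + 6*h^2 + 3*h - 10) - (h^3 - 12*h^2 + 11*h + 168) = 18*h^2 - 8*h - 178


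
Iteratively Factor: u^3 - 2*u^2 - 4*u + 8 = (u + 2)*(u^2 - 4*u + 4) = (u - 2)*(u + 2)*(u - 2)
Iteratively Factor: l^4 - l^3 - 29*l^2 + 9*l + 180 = (l + 3)*(l^3 - 4*l^2 - 17*l + 60) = (l + 3)*(l + 4)*(l^2 - 8*l + 15) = (l - 5)*(l + 3)*(l + 4)*(l - 3)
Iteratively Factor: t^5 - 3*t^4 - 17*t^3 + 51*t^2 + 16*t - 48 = (t + 1)*(t^4 - 4*t^3 - 13*t^2 + 64*t - 48) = (t - 3)*(t + 1)*(t^3 - t^2 - 16*t + 16) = (t - 3)*(t - 1)*(t + 1)*(t^2 - 16) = (t - 4)*(t - 3)*(t - 1)*(t + 1)*(t + 4)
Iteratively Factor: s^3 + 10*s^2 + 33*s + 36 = (s + 3)*(s^2 + 7*s + 12) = (s + 3)*(s + 4)*(s + 3)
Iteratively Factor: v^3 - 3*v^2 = (v - 3)*(v^2) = v*(v - 3)*(v)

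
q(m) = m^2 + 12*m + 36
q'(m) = 2*m + 12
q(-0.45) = 30.80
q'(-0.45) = 11.10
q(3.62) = 92.54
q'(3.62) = 19.24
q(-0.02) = 35.76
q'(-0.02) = 11.96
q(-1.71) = 18.40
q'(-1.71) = 8.58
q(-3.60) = 5.76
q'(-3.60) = 4.80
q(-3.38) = 6.86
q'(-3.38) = 5.24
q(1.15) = 51.12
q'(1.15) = 14.30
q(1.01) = 49.14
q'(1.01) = 14.02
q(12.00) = 324.00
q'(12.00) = 36.00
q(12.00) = 324.00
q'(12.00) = 36.00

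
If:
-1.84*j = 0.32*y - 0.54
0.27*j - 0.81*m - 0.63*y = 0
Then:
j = 0.293478260869565 - 0.173913043478261*y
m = 0.0978260869565217 - 0.835748792270531*y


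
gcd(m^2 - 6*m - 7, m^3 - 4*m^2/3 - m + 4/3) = m + 1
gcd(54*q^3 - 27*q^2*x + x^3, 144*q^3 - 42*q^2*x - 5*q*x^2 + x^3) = -18*q^2 + 3*q*x + x^2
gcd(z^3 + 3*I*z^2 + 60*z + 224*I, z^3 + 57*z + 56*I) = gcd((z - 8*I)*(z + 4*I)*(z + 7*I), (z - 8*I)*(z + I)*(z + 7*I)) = z^2 - I*z + 56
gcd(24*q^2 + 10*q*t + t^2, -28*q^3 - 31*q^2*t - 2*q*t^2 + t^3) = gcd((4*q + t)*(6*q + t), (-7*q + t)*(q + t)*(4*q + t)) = 4*q + t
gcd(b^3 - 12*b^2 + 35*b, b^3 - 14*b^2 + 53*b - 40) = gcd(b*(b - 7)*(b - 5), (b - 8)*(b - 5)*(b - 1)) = b - 5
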